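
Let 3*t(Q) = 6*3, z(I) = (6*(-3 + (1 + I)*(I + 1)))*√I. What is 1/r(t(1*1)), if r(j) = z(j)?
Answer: √6/1656 ≈ 0.0014792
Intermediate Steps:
z(I) = √I*(-18 + 6*(1 + I)²) (z(I) = (6*(-3 + (1 + I)*(1 + I)))*√I = (6*(-3 + (1 + I)²))*√I = (-18 + 6*(1 + I)²)*√I = √I*(-18 + 6*(1 + I)²))
t(Q) = 6 (t(Q) = (6*3)/3 = (⅓)*18 = 6)
r(j) = 6*√j*(-3 + (1 + j)²)
1/r(t(1*1)) = 1/(6*√6*(-3 + (1 + 6)²)) = 1/(6*√6*(-3 + 7²)) = 1/(6*√6*(-3 + 49)) = 1/(6*√6*46) = 1/(276*√6) = √6/1656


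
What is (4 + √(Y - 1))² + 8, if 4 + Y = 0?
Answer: 19 + 8*I*√5 ≈ 19.0 + 17.889*I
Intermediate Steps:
Y = -4 (Y = -4 + 0 = -4)
(4 + √(Y - 1))² + 8 = (4 + √(-4 - 1))² + 8 = (4 + √(-5))² + 8 = (4 + I*√5)² + 8 = 8 + (4 + I*√5)²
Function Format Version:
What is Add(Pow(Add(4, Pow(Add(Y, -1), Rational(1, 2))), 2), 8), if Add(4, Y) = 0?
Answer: Add(19, Mul(8, I, Pow(5, Rational(1, 2)))) ≈ Add(19.000, Mul(17.889, I))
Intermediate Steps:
Y = -4 (Y = Add(-4, 0) = -4)
Add(Pow(Add(4, Pow(Add(Y, -1), Rational(1, 2))), 2), 8) = Add(Pow(Add(4, Pow(Add(-4, -1), Rational(1, 2))), 2), 8) = Add(Pow(Add(4, Pow(-5, Rational(1, 2))), 2), 8) = Add(Pow(Add(4, Mul(I, Pow(5, Rational(1, 2)))), 2), 8) = Add(8, Pow(Add(4, Mul(I, Pow(5, Rational(1, 2)))), 2))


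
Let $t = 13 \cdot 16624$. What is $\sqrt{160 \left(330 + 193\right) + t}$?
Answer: $4 \sqrt{18737} \approx 547.53$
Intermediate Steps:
$t = 216112$
$\sqrt{160 \left(330 + 193\right) + t} = \sqrt{160 \left(330 + 193\right) + 216112} = \sqrt{160 \cdot 523 + 216112} = \sqrt{83680 + 216112} = \sqrt{299792} = 4 \sqrt{18737}$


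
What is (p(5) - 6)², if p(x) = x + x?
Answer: 16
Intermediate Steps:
p(x) = 2*x
(p(5) - 6)² = (2*5 - 6)² = (10 - 6)² = 4² = 16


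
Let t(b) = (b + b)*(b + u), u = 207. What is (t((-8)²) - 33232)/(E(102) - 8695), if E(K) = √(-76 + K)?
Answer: -12659920/75602999 - 1456*√26/75602999 ≈ -0.16755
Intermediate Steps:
t(b) = 2*b*(207 + b) (t(b) = (b + b)*(b + 207) = (2*b)*(207 + b) = 2*b*(207 + b))
(t((-8)²) - 33232)/(E(102) - 8695) = (2*(-8)²*(207 + (-8)²) - 33232)/(√(-76 + 102) - 8695) = (2*64*(207 + 64) - 33232)/(√26 - 8695) = (2*64*271 - 33232)/(-8695 + √26) = (34688 - 33232)/(-8695 + √26) = 1456/(-8695 + √26)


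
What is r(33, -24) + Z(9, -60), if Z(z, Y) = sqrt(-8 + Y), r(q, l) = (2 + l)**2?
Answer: 484 + 2*I*sqrt(17) ≈ 484.0 + 8.2462*I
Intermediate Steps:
r(33, -24) + Z(9, -60) = (2 - 24)**2 + sqrt(-8 - 60) = (-22)**2 + sqrt(-68) = 484 + 2*I*sqrt(17)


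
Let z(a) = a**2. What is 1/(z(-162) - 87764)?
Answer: -1/61520 ≈ -1.6255e-5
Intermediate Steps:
1/(z(-162) - 87764) = 1/((-162)**2 - 87764) = 1/(26244 - 87764) = 1/(-61520) = -1/61520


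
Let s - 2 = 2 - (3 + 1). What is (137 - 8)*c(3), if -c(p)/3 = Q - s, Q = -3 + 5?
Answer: -774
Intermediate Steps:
Q = 2
s = 0 (s = 2 + (2 - (3 + 1)) = 2 + (2 - 1*4) = 2 + (2 - 4) = 2 - 2 = 0)
c(p) = -6 (c(p) = -3*(2 - 1*0) = -3*(2 + 0) = -3*2 = -6)
(137 - 8)*c(3) = (137 - 8)*(-6) = 129*(-6) = -774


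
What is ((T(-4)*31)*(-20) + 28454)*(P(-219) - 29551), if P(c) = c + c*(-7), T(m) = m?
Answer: -873483358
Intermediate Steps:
P(c) = -6*c (P(c) = c - 7*c = -6*c)
((T(-4)*31)*(-20) + 28454)*(P(-219) - 29551) = (-4*31*(-20) + 28454)*(-6*(-219) - 29551) = (-124*(-20) + 28454)*(1314 - 29551) = (2480 + 28454)*(-28237) = 30934*(-28237) = -873483358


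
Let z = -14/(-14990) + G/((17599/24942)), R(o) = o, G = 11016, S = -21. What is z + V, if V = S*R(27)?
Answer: 1984544503498/131904505 ≈ 15045.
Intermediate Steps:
V = -567 (V = -21*27 = -567)
z = 2059334357833/131904505 (z = -14/(-14990) + 11016/((17599/24942)) = -14*(-1/14990) + 11016/((17599*(1/24942))) = 7/7495 + 11016/(17599/24942) = 7/7495 + 11016*(24942/17599) = 7/7495 + 274761072/17599 = 2059334357833/131904505 ≈ 15612.)
z + V = 2059334357833/131904505 - 567 = 1984544503498/131904505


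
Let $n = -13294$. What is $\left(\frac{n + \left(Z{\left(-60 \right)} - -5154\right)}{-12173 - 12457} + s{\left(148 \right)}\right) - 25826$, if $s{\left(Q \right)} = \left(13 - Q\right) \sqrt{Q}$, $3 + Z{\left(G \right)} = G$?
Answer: $- \frac{636086177}{24630} - 270 \sqrt{37} \approx -27468.0$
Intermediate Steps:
$Z{\left(G \right)} = -3 + G$
$s{\left(Q \right)} = \sqrt{Q} \left(13 - Q\right)$
$\left(\frac{n + \left(Z{\left(-60 \right)} - -5154\right)}{-12173 - 12457} + s{\left(148 \right)}\right) - 25826 = \left(\frac{-13294 - -5091}{-12173 - 12457} + \sqrt{148} \left(13 - 148\right)\right) - 25826 = \left(\frac{-13294 + \left(-63 + 5154\right)}{-24630} + 2 \sqrt{37} \left(13 - 148\right)\right) - 25826 = \left(\left(-13294 + 5091\right) \left(- \frac{1}{24630}\right) + 2 \sqrt{37} \left(-135\right)\right) - 25826 = \left(\left(-8203\right) \left(- \frac{1}{24630}\right) - 270 \sqrt{37}\right) - 25826 = \left(\frac{8203}{24630} - 270 \sqrt{37}\right) - 25826 = - \frac{636086177}{24630} - 270 \sqrt{37}$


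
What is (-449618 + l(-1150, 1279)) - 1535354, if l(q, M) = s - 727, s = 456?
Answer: -1985243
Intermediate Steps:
l(q, M) = -271 (l(q, M) = 456 - 727 = -271)
(-449618 + l(-1150, 1279)) - 1535354 = (-449618 - 271) - 1535354 = -449889 - 1535354 = -1985243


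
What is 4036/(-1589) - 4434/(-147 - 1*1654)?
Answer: -223210/2861789 ≈ -0.077997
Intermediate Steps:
4036/(-1589) - 4434/(-147 - 1*1654) = 4036*(-1/1589) - 4434/(-147 - 1654) = -4036/1589 - 4434/(-1801) = -4036/1589 - 4434*(-1/1801) = -4036/1589 + 4434/1801 = -223210/2861789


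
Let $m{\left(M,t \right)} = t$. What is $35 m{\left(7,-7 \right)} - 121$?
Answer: $-366$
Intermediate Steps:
$35 m{\left(7,-7 \right)} - 121 = 35 \left(-7\right) - 121 = -245 - 121 = -366$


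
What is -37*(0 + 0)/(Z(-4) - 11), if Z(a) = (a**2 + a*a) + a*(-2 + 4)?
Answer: 0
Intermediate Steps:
Z(a) = 2*a + 2*a**2 (Z(a) = (a**2 + a**2) + a*2 = 2*a**2 + 2*a = 2*a + 2*a**2)
-37*(0 + 0)/(Z(-4) - 11) = -37*(0 + 0)/(2*(-4)*(1 - 4) - 11) = -0/(2*(-4)*(-3) - 11) = -0/(24 - 11) = -0/13 = -37*0 = 0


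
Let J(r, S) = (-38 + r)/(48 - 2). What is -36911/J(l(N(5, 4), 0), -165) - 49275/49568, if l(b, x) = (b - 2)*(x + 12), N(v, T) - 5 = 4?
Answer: -1829653723/49568 ≈ -36912.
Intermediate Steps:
N(v, T) = 9 (N(v, T) = 5 + 4 = 9)
l(b, x) = (-2 + b)*(12 + x)
J(r, S) = -19/23 + r/46 (J(r, S) = (-38 + r)/46 = (-38 + r)*(1/46) = -19/23 + r/46)
-36911/J(l(N(5, 4), 0), -165) - 49275/49568 = -36911/(-19/23 + (-24 - 2*0 + 12*9 + 9*0)/46) - 49275/49568 = -36911/(-19/23 + (-24 + 0 + 108 + 0)/46) - 49275*1/49568 = -36911/(-19/23 + (1/46)*84) - 49275/49568 = -36911/(-19/23 + 42/23) - 49275/49568 = -36911/1 - 49275/49568 = -36911*1 - 49275/49568 = -36911 - 49275/49568 = -1829653723/49568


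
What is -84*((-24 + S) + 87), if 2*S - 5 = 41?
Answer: -7224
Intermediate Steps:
S = 23 (S = 5/2 + (1/2)*41 = 5/2 + 41/2 = 23)
-84*((-24 + S) + 87) = -84*((-24 + 23) + 87) = -84*(-1 + 87) = -84*86 = -7224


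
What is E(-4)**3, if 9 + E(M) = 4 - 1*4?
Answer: -729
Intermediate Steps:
E(M) = -9 (E(M) = -9 + (4 - 1*4) = -9 + (4 - 4) = -9 + 0 = -9)
E(-4)**3 = (-9)**3 = -729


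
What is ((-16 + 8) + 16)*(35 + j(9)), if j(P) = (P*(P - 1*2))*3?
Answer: 1792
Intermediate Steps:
j(P) = 3*P*(-2 + P) (j(P) = (P*(P - 2))*3 = (P*(-2 + P))*3 = 3*P*(-2 + P))
((-16 + 8) + 16)*(35 + j(9)) = ((-16 + 8) + 16)*(35 + 3*9*(-2 + 9)) = (-8 + 16)*(35 + 3*9*7) = 8*(35 + 189) = 8*224 = 1792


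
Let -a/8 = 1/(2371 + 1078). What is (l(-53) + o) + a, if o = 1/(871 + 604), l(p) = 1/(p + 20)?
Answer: -5362858/167880075 ≈ -0.031945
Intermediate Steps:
l(p) = 1/(20 + p)
a = -8/3449 (a = -8/(2371 + 1078) = -8/3449 ≈ -0.0023195)
o = 1/1475 ≈ 0.00067797
(l(-53) + o) + a = (1/(20 - 53) + 1/1475) - 8/3449 = (1/(-33) + 1/1475) - 8/3449 = (-1/33 + 1/1475) - 8/3449 = -1442/48675 - 8/3449 = -5362858/167880075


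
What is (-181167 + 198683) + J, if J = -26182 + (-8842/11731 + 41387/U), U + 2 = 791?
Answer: -79731872935/9255759 ≈ -8614.3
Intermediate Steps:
U = 789 (U = -2 + 791 = 789)
J = -241855747579/9255759 (J = -26182 + (-8842/11731 + 41387/789) = -26182 + 478534559/9255759 = -241855747579/9255759 ≈ -26130.)
(-181167 + 198683) + J = (-181167 + 198683) - 241855747579/9255759 = 17516 - 241855747579/9255759 = -79731872935/9255759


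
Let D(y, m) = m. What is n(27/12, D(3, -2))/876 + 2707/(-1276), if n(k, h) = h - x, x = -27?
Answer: -292429/139722 ≈ -2.0929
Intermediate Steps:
n(k, h) = 27 + h (n(k, h) = h - 1*(-27) = h + 27 = 27 + h)
n(27/12, D(3, -2))/876 + 2707/(-1276) = (27 - 2)/876 + 2707/(-1276) = 25*(1/876) + 2707*(-1/1276) = 25/876 - 2707/1276 = -292429/139722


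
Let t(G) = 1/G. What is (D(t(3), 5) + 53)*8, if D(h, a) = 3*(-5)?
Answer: 304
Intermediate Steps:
t(G) = 1/G
D(h, a) = -15
(D(t(3), 5) + 53)*8 = (-15 + 53)*8 = 38*8 = 304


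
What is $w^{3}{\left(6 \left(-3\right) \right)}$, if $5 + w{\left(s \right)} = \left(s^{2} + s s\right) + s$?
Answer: $244140625$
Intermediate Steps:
$w{\left(s \right)} = -5 + s + 2 s^{2}$ ($w{\left(s \right)} = -5 + \left(\left(s^{2} + s s\right) + s\right) = -5 + \left(\left(s^{2} + s^{2}\right) + s\right) = -5 + \left(2 s^{2} + s\right) = -5 + \left(s + 2 s^{2}\right) = -5 + s + 2 s^{2}$)
$w^{3}{\left(6 \left(-3\right) \right)} = \left(-5 + 6 \left(-3\right) + 2 \left(6 \left(-3\right)\right)^{2}\right)^{3} = \left(-5 - 18 + 2 \left(-18\right)^{2}\right)^{3} = \left(-5 - 18 + 2 \cdot 324\right)^{3} = \left(-5 - 18 + 648\right)^{3} = 625^{3} = 244140625$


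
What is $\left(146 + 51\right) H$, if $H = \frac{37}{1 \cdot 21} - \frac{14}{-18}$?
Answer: $\frac{31520}{63} \approx 500.32$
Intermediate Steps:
$H = \frac{160}{63}$ ($H = \frac{37}{21} - - \frac{7}{9} = 37 \cdot \frac{1}{21} + \frac{7}{9} = \frac{37}{21} + \frac{7}{9} = \frac{160}{63} \approx 2.5397$)
$\left(146 + 51\right) H = \left(146 + 51\right) \frac{160}{63} = 197 \cdot \frac{160}{63} = \frac{31520}{63}$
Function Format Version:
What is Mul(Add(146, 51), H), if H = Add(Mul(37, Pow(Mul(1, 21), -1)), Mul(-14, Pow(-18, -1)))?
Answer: Rational(31520, 63) ≈ 500.32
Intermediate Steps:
H = Rational(160, 63) (H = Add(Mul(37, Pow(21, -1)), Mul(-14, Rational(-1, 18))) = Add(Mul(37, Rational(1, 21)), Rational(7, 9)) = Add(Rational(37, 21), Rational(7, 9)) = Rational(160, 63) ≈ 2.5397)
Mul(Add(146, 51), H) = Mul(Add(146, 51), Rational(160, 63)) = Mul(197, Rational(160, 63)) = Rational(31520, 63)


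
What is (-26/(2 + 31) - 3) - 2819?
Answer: -93152/33 ≈ -2822.8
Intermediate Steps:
(-26/(2 + 31) - 3) - 2819 = (-26/33 - 3) - 2819 = -125/33 - 2819 = -93152/33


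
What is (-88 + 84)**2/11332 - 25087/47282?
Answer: -70882343/133949906 ≈ -0.52917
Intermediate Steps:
(-88 + 84)**2/11332 - 25087/47282 = (-4)**2*(1/11332) - 25087*1/47282 = 16*(1/11332) - 25087/47282 = 4/2833 - 25087/47282 = -70882343/133949906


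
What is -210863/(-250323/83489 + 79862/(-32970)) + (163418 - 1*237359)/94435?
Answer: 3915117449596032393/100645772938370 ≈ 38900.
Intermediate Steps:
-210863/(-250323/83489 + 79862/(-32970)) + (163418 - 1*237359)/94435 = -210863/(-250323*1/83489 + 79862*(-1/32970)) + (163418 - 237359)*(1/94435) = -210863/(-250323/83489 - 39931/16485) - 73941*1/94435 = -210863/(-1065767702/196616595) - 73941/94435 = -210863*(-196616595/1065767702) - 73941/94435 = 41459165071485/1065767702 - 73941/94435 = 3915117449596032393/100645772938370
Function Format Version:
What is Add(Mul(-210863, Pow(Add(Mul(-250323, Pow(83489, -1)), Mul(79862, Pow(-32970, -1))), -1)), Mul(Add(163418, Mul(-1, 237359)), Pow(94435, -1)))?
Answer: Rational(3915117449596032393, 100645772938370) ≈ 38900.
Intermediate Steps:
Add(Mul(-210863, Pow(Add(Mul(-250323, Pow(83489, -1)), Mul(79862, Pow(-32970, -1))), -1)), Mul(Add(163418, Mul(-1, 237359)), Pow(94435, -1))) = Add(Mul(-210863, Pow(Add(Mul(-250323, Rational(1, 83489)), Mul(79862, Rational(-1, 32970))), -1)), Mul(Add(163418, -237359), Rational(1, 94435))) = Add(Mul(-210863, Pow(Add(Rational(-250323, 83489), Rational(-39931, 16485)), -1)), Mul(-73941, Rational(1, 94435))) = Add(Mul(-210863, Pow(Rational(-1065767702, 196616595), -1)), Rational(-73941, 94435)) = Add(Mul(-210863, Rational(-196616595, 1065767702)), Rational(-73941, 94435)) = Add(Rational(41459165071485, 1065767702), Rational(-73941, 94435)) = Rational(3915117449596032393, 100645772938370)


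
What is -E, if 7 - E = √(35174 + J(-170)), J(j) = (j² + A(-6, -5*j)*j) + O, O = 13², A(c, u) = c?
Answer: -7 + √65263 ≈ 248.47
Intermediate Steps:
O = 169
J(j) = 169 + j² - 6*j (J(j) = (j² - 6*j) + 169 = 169 + j² - 6*j)
E = 7 - √65263 (E = 7 - √(35174 + (169 + (-170)² - 6*(-170))) = 7 - √(35174 + (169 + 28900 + 1020)) = 7 - √(35174 + 30089) = 7 - √65263 ≈ -248.47)
-E = -(7 - √65263) = -7 + √65263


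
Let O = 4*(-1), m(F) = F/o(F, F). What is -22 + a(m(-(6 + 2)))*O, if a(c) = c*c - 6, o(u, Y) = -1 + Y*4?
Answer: 1922/1089 ≈ 1.7649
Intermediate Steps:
o(u, Y) = -1 + 4*Y
m(F) = F/(-1 + 4*F)
a(c) = -6 + c² (a(c) = c² - 6 = -6 + c²)
O = -4
-22 + a(m(-(6 + 2)))*O = -22 + (-6 + ((-(6 + 2))/(-1 + 4*(-(6 + 2))))²)*(-4) = -22 + (-6 + ((-1*8)/(-1 + 4*(-1*8)))²)*(-4) = -22 + (-6 + (-8/(-1 + 4*(-8)))²)*(-4) = -22 + (-6 + (-8/(-1 - 32))²)*(-4) = -22 + (-6 + (-8/(-33))²)*(-4) = -22 + (-6 + (-8*(-1/33))²)*(-4) = -22 + (-6 + (8/33)²)*(-4) = -22 + (-6 + 64/1089)*(-4) = -22 - 6470/1089*(-4) = -22 + 25880/1089 = 1922/1089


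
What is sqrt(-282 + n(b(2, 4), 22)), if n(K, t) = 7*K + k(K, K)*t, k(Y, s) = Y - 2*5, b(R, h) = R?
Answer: 2*I*sqrt(111) ≈ 21.071*I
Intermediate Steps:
k(Y, s) = -10 + Y (k(Y, s) = Y - 10 = -10 + Y)
n(K, t) = 7*K + t*(-10 + K) (n(K, t) = 7*K + (-10 + K)*t = 7*K + t*(-10 + K))
sqrt(-282 + n(b(2, 4), 22)) = sqrt(-282 + (7*2 + 22*(-10 + 2))) = sqrt(-282 + (14 + 22*(-8))) = sqrt(-282 + (14 - 176)) = sqrt(-282 - 162) = sqrt(-444) = 2*I*sqrt(111)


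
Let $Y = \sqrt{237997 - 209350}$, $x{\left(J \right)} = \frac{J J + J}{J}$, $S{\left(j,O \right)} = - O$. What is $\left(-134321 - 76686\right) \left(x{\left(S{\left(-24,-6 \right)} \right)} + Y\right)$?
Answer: $-1477049 - 633021 \sqrt{3183} \approx -3.7191 \cdot 10^{7}$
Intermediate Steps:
$x{\left(J \right)} = \frac{J + J^{2}}{J}$ ($x{\left(J \right)} = \frac{J^{2} + J}{J} = \frac{J + J^{2}}{J}$)
$Y = 3 \sqrt{3183}$ ($Y = \sqrt{28647} = 3 \sqrt{3183} \approx 169.25$)
$\left(-134321 - 76686\right) \left(x{\left(S{\left(-24,-6 \right)} \right)} + Y\right) = \left(-134321 - 76686\right) \left(\left(1 - -6\right) + 3 \sqrt{3183}\right) = - 211007 \left(\left(1 + 6\right) + 3 \sqrt{3183}\right) = - 211007 \left(7 + 3 \sqrt{3183}\right) = -1477049 - 633021 \sqrt{3183}$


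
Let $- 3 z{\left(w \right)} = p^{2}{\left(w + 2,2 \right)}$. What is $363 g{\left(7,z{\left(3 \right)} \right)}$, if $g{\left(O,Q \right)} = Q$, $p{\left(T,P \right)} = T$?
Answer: $-3025$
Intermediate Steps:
$z{\left(w \right)} = - \frac{\left(2 + w\right)^{2}}{3}$ ($z{\left(w \right)} = - \frac{\left(w + 2\right)^{2}}{3} = - \frac{\left(2 + w\right)^{2}}{3}$)
$363 g{\left(7,z{\left(3 \right)} \right)} = 363 \left(- \frac{\left(2 + 3\right)^{2}}{3}\right) = 363 \left(- \frac{5^{2}}{3}\right) = 363 \left(\left(- \frac{1}{3}\right) 25\right) = 363 \left(- \frac{25}{3}\right) = -3025$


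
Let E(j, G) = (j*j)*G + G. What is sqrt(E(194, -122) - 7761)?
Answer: 5*I*sqrt(183979) ≈ 2144.6*I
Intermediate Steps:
E(j, G) = G + G*j**2 (E(j, G) = j**2*G + G = G*j**2 + G = G + G*j**2)
sqrt(E(194, -122) - 7761) = sqrt(-122*(1 + 194**2) - 7761) = sqrt(-122*(1 + 37636) - 7761) = sqrt(-122*37637 - 7761) = sqrt(-4591714 - 7761) = sqrt(-4599475) = 5*I*sqrt(183979)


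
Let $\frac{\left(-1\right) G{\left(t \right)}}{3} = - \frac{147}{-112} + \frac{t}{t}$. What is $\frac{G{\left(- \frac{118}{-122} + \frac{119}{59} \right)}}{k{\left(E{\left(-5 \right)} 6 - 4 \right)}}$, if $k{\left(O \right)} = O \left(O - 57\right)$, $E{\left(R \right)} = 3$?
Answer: $\frac{111}{9632} \approx 0.011524$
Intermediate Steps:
$G{\left(t \right)} = - \frac{111}{16}$ ($G{\left(t \right)} = - 3 \left(- \frac{147}{-112} + \frac{t}{t}\right) = - 3 \left(\left(-147\right) \left(- \frac{1}{112}\right) + 1\right) = - 3 \left(\frac{21}{16} + 1\right) = \left(-3\right) \frac{37}{16} = - \frac{111}{16}$)
$k{\left(O \right)} = O \left(-57 + O\right)$
$\frac{G{\left(- \frac{118}{-122} + \frac{119}{59} \right)}}{k{\left(E{\left(-5 \right)} 6 - 4 \right)}} = - \frac{111}{16 \left(3 \cdot 6 - 4\right) \left(-57 + \left(3 \cdot 6 - 4\right)\right)} = - \frac{111}{16 \left(18 - 4\right) \left(-57 + \left(18 - 4\right)\right)} = - \frac{111}{16 \cdot 14 \left(-57 + 14\right)} = - \frac{111}{16 \cdot 14 \left(-43\right)} = - \frac{111}{16 \left(-602\right)} = \left(- \frac{111}{16}\right) \left(- \frac{1}{602}\right) = \frac{111}{9632}$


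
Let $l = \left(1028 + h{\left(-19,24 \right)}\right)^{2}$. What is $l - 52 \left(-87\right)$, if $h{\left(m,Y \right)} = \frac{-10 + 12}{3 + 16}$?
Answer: $\frac{383210320}{361} \approx 1.0615 \cdot 10^{6}$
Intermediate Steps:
$h{\left(m,Y \right)} = \frac{2}{19}$
$l = \frac{381577156}{361}$ ($l = \left(1028 + \frac{2}{19}\right)^{2} = \left(\frac{19534}{19}\right)^{2} = \frac{381577156}{361} \approx 1.057 \cdot 10^{6}$)
$l - 52 \left(-87\right) = \frac{381577156}{361} - 52 \left(-87\right) = \frac{381577156}{361} - -4524 = \frac{381577156}{361} + 4524 = \frac{383210320}{361}$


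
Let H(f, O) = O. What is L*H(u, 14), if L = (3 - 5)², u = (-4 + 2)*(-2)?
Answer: 56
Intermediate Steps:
u = 4 (u = -2*(-2) = 4)
L = 4 (L = (-2)² = 4)
L*H(u, 14) = 4*14 = 56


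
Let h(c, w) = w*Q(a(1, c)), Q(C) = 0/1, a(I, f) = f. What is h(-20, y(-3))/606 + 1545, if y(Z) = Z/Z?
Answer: 1545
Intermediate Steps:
y(Z) = 1
Q(C) = 0 (Q(C) = 0*1 = 0)
h(c, w) = 0 (h(c, w) = w*0 = 0)
h(-20, y(-3))/606 + 1545 = 0/606 + 1545 = (1/606)*0 + 1545 = 0 + 1545 = 1545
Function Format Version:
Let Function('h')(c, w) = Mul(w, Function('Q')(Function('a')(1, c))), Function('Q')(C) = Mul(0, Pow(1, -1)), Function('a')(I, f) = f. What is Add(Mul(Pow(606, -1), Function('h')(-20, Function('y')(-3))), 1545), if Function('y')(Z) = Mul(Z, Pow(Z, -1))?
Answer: 1545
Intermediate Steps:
Function('y')(Z) = 1
Function('Q')(C) = 0 (Function('Q')(C) = Mul(0, 1) = 0)
Function('h')(c, w) = 0 (Function('h')(c, w) = Mul(w, 0) = 0)
Add(Mul(Pow(606, -1), Function('h')(-20, Function('y')(-3))), 1545) = Add(Mul(Pow(606, -1), 0), 1545) = Add(Mul(Rational(1, 606), 0), 1545) = Add(0, 1545) = 1545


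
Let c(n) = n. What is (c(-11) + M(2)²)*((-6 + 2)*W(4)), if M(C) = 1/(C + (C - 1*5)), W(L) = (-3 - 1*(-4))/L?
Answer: 10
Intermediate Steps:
W(L) = 1/L (W(L) = (-3 + 4)/L = 1/L)
M(C) = 1/(-5 + 2*C) (M(C) = 1/(C + (C - 5)) = 1/(C + (-5 + C)) = 1/(-5 + 2*C))
(c(-11) + M(2)²)*((-6 + 2)*W(4)) = (-11 + (1/(-5 + 2*2))²)*((-6 + 2)/4) = (-11 + (1/(-5 + 4))²)*(-4*¼) = (-11 + (1/(-1))²)*(-1) = (-11 + (-1)²)*(-1) = (-11 + 1)*(-1) = -10*(-1) = 10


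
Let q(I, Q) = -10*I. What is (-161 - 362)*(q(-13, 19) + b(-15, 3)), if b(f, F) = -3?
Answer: -66421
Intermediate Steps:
(-161 - 362)*(q(-13, 19) + b(-15, 3)) = (-161 - 362)*(-10*(-13) - 3) = -523*(130 - 3) = -523*127 = -66421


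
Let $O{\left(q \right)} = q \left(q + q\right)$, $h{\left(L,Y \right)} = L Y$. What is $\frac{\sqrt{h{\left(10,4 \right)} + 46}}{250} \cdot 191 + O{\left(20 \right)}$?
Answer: $800 + \frac{191 \sqrt{86}}{250} \approx 807.08$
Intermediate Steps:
$O{\left(q \right)} = 2 q^{2}$ ($O{\left(q \right)} = q 2 q = 2 q^{2}$)
$\frac{\sqrt{h{\left(10,4 \right)} + 46}}{250} \cdot 191 + O{\left(20 \right)} = \frac{\sqrt{10 \cdot 4 + 46}}{250} \cdot 191 + 2 \cdot 20^{2} = \sqrt{40 + 46} \cdot \frac{1}{250} \cdot 191 + 2 \cdot 400 = \sqrt{86} \cdot \frac{1}{250} \cdot 191 + 800 = \frac{\sqrt{86}}{250} \cdot 191 + 800 = \frac{191 \sqrt{86}}{250} + 800 = 800 + \frac{191 \sqrt{86}}{250}$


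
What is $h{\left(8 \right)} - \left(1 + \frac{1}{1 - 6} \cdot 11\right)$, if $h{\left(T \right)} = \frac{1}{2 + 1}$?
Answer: $\frac{23}{15} \approx 1.5333$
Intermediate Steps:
$h{\left(T \right)} = \frac{1}{3}$
$h{\left(8 \right)} - \left(1 + \frac{1}{1 - 6} \cdot 11\right) = \frac{1}{3} - \left(1 + \frac{1}{1 - 6} \cdot 11\right) = \frac{1}{3} - \left(1 + \frac{1}{-5} \cdot 11\right) = \frac{1}{3} - \left(1 - \frac{11}{5}\right) = \frac{1}{3} - - \frac{6}{5} = \frac{1}{3} + \frac{6}{5} = \frac{23}{15}$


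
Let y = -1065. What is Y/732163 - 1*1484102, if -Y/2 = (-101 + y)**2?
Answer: -1086607291738/732163 ≈ -1.4841e+6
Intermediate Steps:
Y = -2719112 (Y = -2*(-101 - 1065)**2 = -2*(-1166)**2 = -2*1359556 = -2719112)
Y/732163 - 1*1484102 = -2719112/732163 - 1*1484102 = -2719112*1/732163 - 1484102 = -2719112/732163 - 1484102 = -1086607291738/732163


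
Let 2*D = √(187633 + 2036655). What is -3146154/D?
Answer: -143007*√139018/12638 ≈ -4219.0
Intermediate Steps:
D = 2*√139018 (D = √(187633 + 2036655)/2 = √2224288/2 = (4*√139018)/2 = 2*√139018 ≈ 745.70)
-3146154/D = -3146154*√139018/278036 = -143007*√139018/12638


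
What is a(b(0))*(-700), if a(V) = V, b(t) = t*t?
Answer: 0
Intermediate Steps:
b(t) = t²
a(b(0))*(-700) = 0²*(-700) = 0*(-700) = 0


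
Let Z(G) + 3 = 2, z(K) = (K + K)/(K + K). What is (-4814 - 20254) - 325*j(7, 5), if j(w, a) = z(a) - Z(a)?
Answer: -25718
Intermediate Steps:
z(K) = 1 (z(K) = (2*K)/((2*K)) = (2*K)*(1/(2*K)) = 1)
Z(G) = -1 (Z(G) = -3 + 2 = -1)
j(w, a) = 2 (j(w, a) = 1 - 1*(-1) = 1 + 1 = 2)
(-4814 - 20254) - 325*j(7, 5) = (-4814 - 20254) - 325*2 = -25068 - 650 = -25718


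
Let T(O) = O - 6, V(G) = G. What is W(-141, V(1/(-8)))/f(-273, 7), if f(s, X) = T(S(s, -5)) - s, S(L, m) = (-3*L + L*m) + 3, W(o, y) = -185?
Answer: -185/2454 ≈ -0.075387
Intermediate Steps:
S(L, m) = 3 - 3*L + L*m
T(O) = -6 + O
f(s, X) = -3 - 9*s (f(s, X) = (-6 + (3 - 3*s + s*(-5))) - s = (-6 + (3 - 3*s - 5*s)) - s = (-6 + (3 - 8*s)) - s = (-3 - 8*s) - s = -3 - 9*s)
W(-141, V(1/(-8)))/f(-273, 7) = -185/(-3 - 9*(-273)) = -185/(-3 + 2457) = -185/2454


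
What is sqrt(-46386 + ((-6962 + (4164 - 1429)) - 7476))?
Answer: 17*I*sqrt(201) ≈ 241.02*I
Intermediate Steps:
sqrt(-46386 + ((-6962 + (4164 - 1429)) - 7476)) = sqrt(-46386 + ((-6962 + 2735) - 7476)) = sqrt(-46386 + (-4227 - 7476)) = sqrt(-46386 - 11703) = sqrt(-58089) = 17*I*sqrt(201)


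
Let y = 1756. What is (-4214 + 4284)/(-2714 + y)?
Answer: -35/479 ≈ -0.073069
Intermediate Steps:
(-4214 + 4284)/(-2714 + y) = (-4214 + 4284)/(-2714 + 1756) = 70/(-958) = 70*(-1/958) = -35/479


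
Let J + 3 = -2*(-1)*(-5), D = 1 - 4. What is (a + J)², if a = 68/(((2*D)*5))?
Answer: 52441/225 ≈ 233.07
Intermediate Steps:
D = -3
a = -34/15 (a = 68/(((2*(-3))*5)) = 68/((-6*5)) = 68/(-30) = 68*(-1/30) = -34/15 ≈ -2.2667)
J = -13 (J = -3 - 2*(-1)*(-5) = -3 + 2*(-5) = -3 - 10 = -13)
(a + J)² = (-34/15 - 13)² = (-229/15)² = 52441/225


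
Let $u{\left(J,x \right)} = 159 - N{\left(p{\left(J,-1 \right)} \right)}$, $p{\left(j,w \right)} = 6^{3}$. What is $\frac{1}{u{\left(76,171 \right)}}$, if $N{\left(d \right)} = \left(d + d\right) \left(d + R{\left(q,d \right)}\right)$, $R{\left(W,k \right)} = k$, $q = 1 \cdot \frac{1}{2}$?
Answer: $- \frac{1}{186465} \approx -5.3629 \cdot 10^{-6}$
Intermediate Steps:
$q = \frac{1}{2}$ ($q = 1 \cdot \frac{1}{2} = \frac{1}{2} \approx 0.5$)
$p{\left(j,w \right)} = 216$
$N{\left(d \right)} = 4 d^{2}$ ($N{\left(d \right)} = \left(d + d\right) \left(d + d\right) = 2 d 2 d = 4 d^{2}$)
$u{\left(J,x \right)} = -186465$ ($u{\left(J,x \right)} = 159 - 4 \cdot 216^{2} = 159 - 4 \cdot 46656 = 159 - 186624 = -186465$)
$\frac{1}{u{\left(76,171 \right)}} = \frac{1}{-186465} = - \frac{1}{186465}$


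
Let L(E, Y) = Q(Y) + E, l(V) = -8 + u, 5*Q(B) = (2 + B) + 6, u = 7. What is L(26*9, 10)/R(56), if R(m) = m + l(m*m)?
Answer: 108/25 ≈ 4.3200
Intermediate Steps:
Q(B) = 8/5 + B/5 (Q(B) = ((2 + B) + 6)/5 = (8 + B)/5 = 8/5 + B/5)
l(V) = -1 (l(V) = -8 + 7 = -1)
R(m) = -1 + m (R(m) = m - 1 = -1 + m)
L(E, Y) = 8/5 + E + Y/5 (L(E, Y) = (8/5 + Y/5) + E = 8/5 + E + Y/5)
L(26*9, 10)/R(56) = (8/5 + 26*9 + (1/5)*10)/(-1 + 56) = (8/5 + 234 + 2)/55 = (1188/5)*(1/55) = 108/25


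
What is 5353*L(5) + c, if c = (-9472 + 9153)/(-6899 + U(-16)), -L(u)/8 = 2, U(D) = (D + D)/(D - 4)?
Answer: -2953740981/34487 ≈ -85648.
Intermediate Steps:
U(D) = 2*D/(-4 + D) (U(D) = (2*D)/(-4 + D) = 2*D/(-4 + D))
L(u) = -16 (L(u) = -8*2 = -16)
c = 1595/34487 (c = (-9472 + 9153)/(-6899 + 2*(-16)/(-4 - 16)) = -319/(-6899 + 2*(-16)/(-20)) = -319/(-6899 + 2*(-16)*(-1/20)) = -319/(-6899 + 8/5) = -319/(-34487/5) = -319*(-5/34487) = 1595/34487 ≈ 0.046249)
5353*L(5) + c = 5353*(-16) + 1595/34487 = -85648 + 1595/34487 = -2953740981/34487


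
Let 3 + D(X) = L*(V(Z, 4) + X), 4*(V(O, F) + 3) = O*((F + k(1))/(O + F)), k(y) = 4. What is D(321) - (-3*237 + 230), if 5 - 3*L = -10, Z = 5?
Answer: 18662/9 ≈ 2073.6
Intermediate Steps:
L = 5 (L = 5/3 - 1/3*(-10) = 5/3 + 10/3 = 5)
V(O, F) = -3 + O*(4 + F)/(4*(F + O)) (V(O, F) = -3 + (O*((F + 4)/(O + F)))/4 = -3 + (O*((4 + F)/(F + O)))/4 = -3 + (O*(4 + F)/(F + O))/4 = -3 + O*(4 + F)/(4*(F + O)))
D(X) = -112/9 + 5*X (D(X) = -3 + 5*((-3*4 - 2*5 + (1/4)*4*5)/(4 + 5) + X) = -3 + 5*((-12 - 10 + 5)/9 + X) = -3 + 5*((1/9)*(-17) + X) = -3 + 5*(-17/9 + X) = -3 + (-85/9 + 5*X) = -112/9 + 5*X)
D(321) - (-3*237 + 230) = (-112/9 + 5*321) - (-3*237 + 230) = (-112/9 + 1605) - (-711 + 230) = 14333/9 - 1*(-481) = 14333/9 + 481 = 18662/9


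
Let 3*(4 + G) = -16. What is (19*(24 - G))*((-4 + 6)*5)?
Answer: 19000/3 ≈ 6333.3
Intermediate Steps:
G = -28/3 (G = -4 + (⅓)*(-16) = -4 - 16/3 = -28/3 ≈ -9.3333)
(19*(24 - G))*((-4 + 6)*5) = (19*(24 - 1*(-28/3)))*((-4 + 6)*5) = (19*(24 + 28/3))*(2*5) = (19*(100/3))*10 = (1900/3)*10 = 19000/3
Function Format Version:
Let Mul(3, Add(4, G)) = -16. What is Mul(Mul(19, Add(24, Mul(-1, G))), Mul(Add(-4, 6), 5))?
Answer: Rational(19000, 3) ≈ 6333.3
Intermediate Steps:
G = Rational(-28, 3) (G = Add(-4, Mul(Rational(1, 3), -16)) = Add(-4, Rational(-16, 3)) = Rational(-28, 3) ≈ -9.3333)
Mul(Mul(19, Add(24, Mul(-1, G))), Mul(Add(-4, 6), 5)) = Mul(Mul(19, Add(24, Mul(-1, Rational(-28, 3)))), Mul(Add(-4, 6), 5)) = Mul(Mul(19, Add(24, Rational(28, 3))), Mul(2, 5)) = Mul(Mul(19, Rational(100, 3)), 10) = Mul(Rational(1900, 3), 10) = Rational(19000, 3)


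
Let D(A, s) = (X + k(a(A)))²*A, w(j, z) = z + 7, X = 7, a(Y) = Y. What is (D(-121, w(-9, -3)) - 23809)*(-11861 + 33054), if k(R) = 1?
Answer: -668702729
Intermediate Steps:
w(j, z) = 7 + z
D(A, s) = 64*A (D(A, s) = (7 + 1)²*A = 8²*A = 64*A)
(D(-121, w(-9, -3)) - 23809)*(-11861 + 33054) = (64*(-121) - 23809)*(-11861 + 33054) = (-7744 - 23809)*21193 = -31553*21193 = -668702729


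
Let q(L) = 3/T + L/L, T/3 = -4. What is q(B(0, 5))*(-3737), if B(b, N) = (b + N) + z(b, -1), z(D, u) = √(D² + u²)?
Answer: -11211/4 ≈ -2802.8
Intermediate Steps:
T = -12 (T = 3*(-4) = -12)
B(b, N) = N + b + √(1 + b²) (B(b, N) = (b + N) + √(b² + (-1)²) = (N + b) + √(b² + 1) = (N + b) + √(1 + b²) = N + b + √(1 + b²))
q(L) = ¾ (q(L) = 3/(-12) + L/L = 3*(-1/12) + 1 = -¼ + 1 = ¾)
q(B(0, 5))*(-3737) = (¾)*(-3737) = -11211/4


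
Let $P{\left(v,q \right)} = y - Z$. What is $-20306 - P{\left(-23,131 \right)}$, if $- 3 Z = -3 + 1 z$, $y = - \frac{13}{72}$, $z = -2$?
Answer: $- \frac{1461899}{72} \approx -20304.0$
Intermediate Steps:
$y = - \frac{13}{72}$ ($y = \left(-13\right) \frac{1}{72} = - \frac{13}{72} \approx -0.18056$)
$Z = \frac{5}{3}$ ($Z = - \frac{-3 + 1 \left(-2\right)}{3} = - \frac{-3 - 2}{3} = \left(- \frac{1}{3}\right) \left(-5\right) = \frac{5}{3} \approx 1.6667$)
$P{\left(v,q \right)} = - \frac{133}{72}$ ($P{\left(v,q \right)} = - \frac{13}{72} - \frac{5}{3} = - \frac{133}{72}$)
$-20306 - P{\left(-23,131 \right)} = -20306 - - \frac{133}{72} = -20306 + \frac{133}{72} = - \frac{1461899}{72}$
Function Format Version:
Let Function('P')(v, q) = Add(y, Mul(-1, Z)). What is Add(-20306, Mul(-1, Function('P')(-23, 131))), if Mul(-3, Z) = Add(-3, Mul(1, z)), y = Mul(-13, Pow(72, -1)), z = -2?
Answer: Rational(-1461899, 72) ≈ -20304.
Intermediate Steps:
y = Rational(-13, 72) (y = Mul(-13, Rational(1, 72)) = Rational(-13, 72) ≈ -0.18056)
Z = Rational(5, 3) (Z = Mul(Rational(-1, 3), Add(-3, Mul(1, -2))) = Mul(Rational(-1, 3), Add(-3, -2)) = Mul(Rational(-1, 3), -5) = Rational(5, 3) ≈ 1.6667)
Function('P')(v, q) = Rational(-133, 72) (Function('P')(v, q) = Add(Rational(-13, 72), Mul(-1, Rational(5, 3))) = Add(Rational(-13, 72), Rational(-5, 3)) = Rational(-133, 72))
Add(-20306, Mul(-1, Function('P')(-23, 131))) = Add(-20306, Mul(-1, Rational(-133, 72))) = Add(-20306, Rational(133, 72)) = Rational(-1461899, 72)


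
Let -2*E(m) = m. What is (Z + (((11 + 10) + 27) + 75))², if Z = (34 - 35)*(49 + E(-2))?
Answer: 5329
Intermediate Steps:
E(m) = -m/2
Z = -50 (Z = (34 - 35)*(49 - ½*(-2)) = -(49 + 1) = -1*50 = -50)
(Z + (((11 + 10) + 27) + 75))² = (-50 + (((11 + 10) + 27) + 75))² = (-50 + ((21 + 27) + 75))² = (-50 + (48 + 75))² = (-50 + 123)² = 73² = 5329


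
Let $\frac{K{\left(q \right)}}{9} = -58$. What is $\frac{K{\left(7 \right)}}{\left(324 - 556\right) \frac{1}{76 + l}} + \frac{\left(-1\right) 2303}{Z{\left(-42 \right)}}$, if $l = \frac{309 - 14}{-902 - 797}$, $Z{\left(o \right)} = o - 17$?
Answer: $\frac{84059387}{400964} \approx 209.64$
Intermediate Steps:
$Z{\left(o \right)} = -17 + o$ ($Z{\left(o \right)} = o - 17 = -17 + o$)
$K{\left(q \right)} = -522$ ($K{\left(q \right)} = 9 \left(-58\right) = -522$)
$l = - \frac{295}{1699}$ ($l = \frac{295}{-1699} = 295 \left(- \frac{1}{1699}\right) = - \frac{295}{1699} \approx -0.17363$)
$\frac{K{\left(7 \right)}}{\left(324 - 556\right) \frac{1}{76 + l}} + \frac{\left(-1\right) 2303}{Z{\left(-42 \right)}} = - \frac{522}{\left(324 - 556\right) \frac{1}{76 - \frac{295}{1699}}} + \frac{\left(-1\right) 2303}{-17 - 42} = - \frac{522}{\left(-232\right) \frac{1}{\frac{128829}{1699}}} - \frac{2303}{-59} = - \frac{522}{\left(-232\right) \frac{1699}{128829}} - - \frac{2303}{59} = - \frac{522}{- \frac{394168}{128829}} + \frac{2303}{59} = \left(-522\right) \left(- \frac{128829}{394168}\right) + \frac{2303}{59} = \frac{1159461}{6796} + \frac{2303}{59} = \frac{84059387}{400964}$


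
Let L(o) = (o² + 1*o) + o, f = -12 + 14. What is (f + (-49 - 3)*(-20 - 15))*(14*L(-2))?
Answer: 0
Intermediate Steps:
f = 2
L(o) = o² + 2*o (L(o) = (o² + o) + o = (o + o²) + o = o² + 2*o)
(f + (-49 - 3)*(-20 - 15))*(14*L(-2)) = (2 + (-49 - 3)*(-20 - 15))*(14*(-2*(2 - 2))) = (2 - 52*(-35))*(14*(-2*0)) = (2 + 1820)*(14*0) = 1822*0 = 0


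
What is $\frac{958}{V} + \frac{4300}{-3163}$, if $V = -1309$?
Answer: $- \frac{8658854}{4140367} \approx -2.0913$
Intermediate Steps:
$\frac{958}{V} + \frac{4300}{-3163} = \frac{958}{-1309} + \frac{4300}{-3163} = 958 \left(- \frac{1}{1309}\right) + 4300 \left(- \frac{1}{3163}\right) = - \frac{958}{1309} - \frac{4300}{3163} = - \frac{8658854}{4140367}$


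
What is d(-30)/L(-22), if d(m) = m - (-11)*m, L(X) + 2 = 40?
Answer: -180/19 ≈ -9.4737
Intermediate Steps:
L(X) = 38 (L(X) = -2 + 40 = 38)
d(m) = 12*m (d(m) = m + 11*m = 12*m)
d(-30)/L(-22) = (12*(-30))/38 = -360*1/38 = -180/19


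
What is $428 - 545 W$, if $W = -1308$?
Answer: $713288$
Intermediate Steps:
$428 - 545 W = 428 - -712860 = 428 + 712860 = 713288$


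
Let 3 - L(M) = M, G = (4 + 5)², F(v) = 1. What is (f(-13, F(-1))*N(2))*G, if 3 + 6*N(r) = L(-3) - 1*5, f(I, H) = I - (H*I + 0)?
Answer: 0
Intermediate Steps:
G = 81 (G = 9² = 81)
L(M) = 3 - M
f(I, H) = I - H*I
N(r) = -⅓ (N(r) = -½ + ((3 - 1*(-3)) - 1*5)/6 = -½ + ((3 + 3) - 5)/6 = -½ + (6 - 5)/6 = -½ + (⅙)*1 = -½ + ⅙ = -⅓)
(f(-13, F(-1))*N(2))*G = (-13*(1 - 1*1)*(-⅓))*81 = (-13*(1 - 1)*(-⅓))*81 = (-13*0*(-⅓))*81 = (0*(-⅓))*81 = 0*81 = 0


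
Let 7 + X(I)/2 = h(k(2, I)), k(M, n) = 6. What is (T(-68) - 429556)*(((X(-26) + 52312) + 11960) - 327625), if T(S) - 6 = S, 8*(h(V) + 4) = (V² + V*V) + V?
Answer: 113142263199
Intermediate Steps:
h(V) = -4 + V²/4 + V/8 (h(V) = -4 + ((V² + V*V) + V)/8 = -4 + ((V² + V²) + V)/8 = -4 + (2*V² + V)/8 = -4 + (V + 2*V²)/8 = -4 + (V²/4 + V/8) = -4 + V²/4 + V/8)
X(I) = -5/2 (X(I) = -14 + 2*(-4 + (¼)*6² + (⅛)*6) = -14 + 2*(-4 + (¼)*36 + ¾) = -14 + 2*(-4 + 9 + ¾) = -14 + 2*(23/4) = -14 + 23/2 = -5/2)
T(S) = 6 + S
(T(-68) - 429556)*(((X(-26) + 52312) + 11960) - 327625) = ((6 - 68) - 429556)*(((-5/2 + 52312) + 11960) - 327625) = (-62 - 429556)*((104619/2 + 11960) - 327625) = -429618*(128539/2 - 327625) = -429618*(-526711/2) = 113142263199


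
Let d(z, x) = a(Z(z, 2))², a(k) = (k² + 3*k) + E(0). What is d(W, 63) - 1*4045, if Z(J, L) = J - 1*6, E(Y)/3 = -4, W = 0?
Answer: -4009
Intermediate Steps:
E(Y) = -12 (E(Y) = 3*(-4) = -12)
Z(J, L) = -6 + J (Z(J, L) = J - 6 = -6 + J)
a(k) = -12 + k² + 3*k (a(k) = (k² + 3*k) - 12 = -12 + k² + 3*k)
d(z, x) = (-30 + (-6 + z)² + 3*z)² (d(z, x) = (-12 + (-6 + z)² + 3*(-6 + z))² = (-12 + (-6 + z)² + (-18 + 3*z))² = (-30 + (-6 + z)² + 3*z)²)
d(W, 63) - 1*4045 = (-30 + (-6 + 0)² + 3*0)² - 1*4045 = (-30 + (-6)² + 0)² - 4045 = (-30 + 36 + 0)² - 4045 = 6² - 4045 = 36 - 4045 = -4009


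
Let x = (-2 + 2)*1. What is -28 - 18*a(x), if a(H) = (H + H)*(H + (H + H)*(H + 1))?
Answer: -28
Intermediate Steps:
x = 0 (x = 0*1 = 0)
a(H) = 2*H*(H + 2*H*(1 + H)) (a(H) = (2*H)*(H + (2*H)*(1 + H)) = (2*H)*(H + 2*H*(1 + H)) = 2*H*(H + 2*H*(1 + H)))
-28 - 18*a(x) = -28 - 18*0²*(6 + 4*0) = -28 - 0*(6 + 0) = -28 - 0*6 = -28 - 18*0 = -28 + 0 = -28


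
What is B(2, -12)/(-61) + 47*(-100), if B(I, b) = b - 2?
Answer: -286686/61 ≈ -4699.8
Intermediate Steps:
B(I, b) = -2 + b
B(2, -12)/(-61) + 47*(-100) = (-2 - 12)/(-61) + 47*(-100) = -14*(-1/61) - 4700 = 14/61 - 4700 = -286686/61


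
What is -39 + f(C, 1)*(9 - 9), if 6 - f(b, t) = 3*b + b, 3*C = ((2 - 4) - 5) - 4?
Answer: -39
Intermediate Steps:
C = -11/3 (C = (((2 - 4) - 5) - 4)/3 = ((-2 - 5) - 4)/3 = (-7 - 4)/3 = (⅓)*(-11) = -11/3 ≈ -3.6667)
f(b, t) = 6 - 4*b (f(b, t) = 6 - (3*b + b) = 6 - 4*b)
-39 + f(C, 1)*(9 - 9) = -39 + (6 - 4*(-11/3))*(9 - 9) = -39 + (6 + 44/3)*0 = -39 + (62/3)*0 = -39 + 0 = -39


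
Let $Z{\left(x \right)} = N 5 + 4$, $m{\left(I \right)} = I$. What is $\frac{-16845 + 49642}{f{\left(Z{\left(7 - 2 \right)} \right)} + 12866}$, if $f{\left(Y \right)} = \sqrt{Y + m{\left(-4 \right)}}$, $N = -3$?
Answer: $\frac{421966202}{165533971} - \frac{32797 i \sqrt{15}}{165533971} \approx 2.5491 - 0.00076735 i$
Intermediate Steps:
$Z{\left(x \right)} = -11$ ($Z{\left(x \right)} = \left(-3\right) 5 + 4 = -15 + 4 = -11$)
$f{\left(Y \right)} = \sqrt{-4 + Y}$ ($f{\left(Y \right)} = \sqrt{Y - 4} = \sqrt{-4 + Y}$)
$\frac{-16845 + 49642}{f{\left(Z{\left(7 - 2 \right)} \right)} + 12866} = \frac{-16845 + 49642}{\sqrt{-4 - 11} + 12866} = \frac{32797}{\sqrt{-15} + 12866} = \frac{32797}{i \sqrt{15} + 12866} = \frac{32797}{12866 + i \sqrt{15}}$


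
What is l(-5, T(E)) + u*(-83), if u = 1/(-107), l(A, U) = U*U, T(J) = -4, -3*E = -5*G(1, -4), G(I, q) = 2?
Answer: 1795/107 ≈ 16.776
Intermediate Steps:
E = 10/3 (E = -(-5)*2/3 = -⅓*(-10) = 10/3 ≈ 3.3333)
l(A, U) = U²
u = -1/107 ≈ -0.0093458
l(-5, T(E)) + u*(-83) = (-4)² - 1/107*(-83) = 16 + 83/107 = 1795/107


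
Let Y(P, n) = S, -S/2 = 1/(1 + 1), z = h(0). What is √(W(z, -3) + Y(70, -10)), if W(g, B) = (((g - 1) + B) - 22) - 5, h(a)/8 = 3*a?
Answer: 4*I*√2 ≈ 5.6569*I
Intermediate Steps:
h(a) = 24*a (h(a) = 8*(3*a) = 24*a)
z = 0 (z = 24*0 = 0)
S = -1 (S = -2/(1 + 1) = -2/2 = -2*½ = -1)
W(g, B) = -28 + B + g (W(g, B) = (((-1 + g) + B) - 22) - 5 = ((-1 + B + g) - 22) - 5 = (-23 + B + g) - 5 = -28 + B + g)
Y(P, n) = -1
√(W(z, -3) + Y(70, -10)) = √((-28 - 3 + 0) - 1) = √(-31 - 1) = √(-32) = 4*I*√2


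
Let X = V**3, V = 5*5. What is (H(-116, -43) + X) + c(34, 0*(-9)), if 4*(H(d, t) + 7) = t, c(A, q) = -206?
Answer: 61605/4 ≈ 15401.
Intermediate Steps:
V = 25
H(d, t) = -7 + t/4
X = 15625 (X = 25**3 = 15625)
(H(-116, -43) + X) + c(34, 0*(-9)) = ((-7 + (1/4)*(-43)) + 15625) - 206 = ((-7 - 43/4) + 15625) - 206 = (-71/4 + 15625) - 206 = 62429/4 - 206 = 61605/4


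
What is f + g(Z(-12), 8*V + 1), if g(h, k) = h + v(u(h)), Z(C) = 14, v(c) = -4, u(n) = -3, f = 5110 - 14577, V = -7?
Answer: -9457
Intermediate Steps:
f = -9467
g(h, k) = -4 + h (g(h, k) = h - 4 = -4 + h)
f + g(Z(-12), 8*V + 1) = -9467 + (-4 + 14) = -9467 + 10 = -9457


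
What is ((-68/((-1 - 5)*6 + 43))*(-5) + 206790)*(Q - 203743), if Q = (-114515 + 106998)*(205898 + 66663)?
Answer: -2966750465618600/7 ≈ -4.2382e+14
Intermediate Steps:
Q = -2048841037 (Q = -7517*272561 = -2048841037)
((-68/((-1 - 5)*6 + 43))*(-5) + 206790)*(Q - 203743) = ((-68/((-1 - 5)*6 + 43))*(-5) + 206790)*(-2048841037 - 203743) = ((-68/(-6*6 + 43))*(-5) + 206790)*(-2049044780) = ((-68/(-36 + 43))*(-5) + 206790)*(-2049044780) = ((-68/7)*(-5) + 206790)*(-2049044780) = (((⅐)*(-68))*(-5) + 206790)*(-2049044780) = (-68/7*(-5) + 206790)*(-2049044780) = (340/7 + 206790)*(-2049044780) = (1447870/7)*(-2049044780) = -2966750465618600/7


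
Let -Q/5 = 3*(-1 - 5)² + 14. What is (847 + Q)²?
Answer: 56169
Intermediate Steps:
Q = -610 (Q = -5*(3*(-1 - 5)² + 14) = -5*(3*(-6)² + 14) = -5*(3*36 + 14) = -5*(108 + 14) = -5*122 = -610)
(847 + Q)² = (847 - 610)² = 237² = 56169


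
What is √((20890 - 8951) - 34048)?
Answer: I*√22109 ≈ 148.69*I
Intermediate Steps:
√((20890 - 8951) - 34048) = √(11939 - 34048) = √(-22109) = I*√22109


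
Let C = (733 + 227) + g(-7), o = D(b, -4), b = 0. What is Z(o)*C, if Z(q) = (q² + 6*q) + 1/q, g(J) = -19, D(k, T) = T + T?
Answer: 119507/8 ≈ 14938.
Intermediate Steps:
D(k, T) = 2*T
o = -8 (o = 2*(-4) = -8)
Z(q) = 1/q + q² + 6*q
C = 941 (C = (733 + 227) - 19 = 960 - 19 = 941)
Z(o)*C = ((1 + (-8)²*(6 - 8))/(-8))*941 = -(1 + 64*(-2))/8*941 = -(1 - 128)/8*941 = -⅛*(-127)*941 = (127/8)*941 = 119507/8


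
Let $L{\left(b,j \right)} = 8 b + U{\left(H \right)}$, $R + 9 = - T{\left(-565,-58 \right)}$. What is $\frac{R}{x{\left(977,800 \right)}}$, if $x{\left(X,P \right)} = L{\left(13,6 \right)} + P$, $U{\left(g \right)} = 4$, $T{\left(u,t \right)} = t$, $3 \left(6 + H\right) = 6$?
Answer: $\frac{49}{908} \approx 0.053965$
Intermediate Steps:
$H = -4$ ($H = -6 + \frac{1}{3} \cdot 6 = -6 + 2 = -4$)
$R = 49$ ($R = -9 - -58 = -9 + 58 = 49$)
$L{\left(b,j \right)} = 4 + 8 b$ ($L{\left(b,j \right)} = 8 b + 4 = 4 + 8 b$)
$x{\left(X,P \right)} = 108 + P$ ($x{\left(X,P \right)} = \left(4 + 8 \cdot 13\right) + P = \left(4 + 104\right) + P = 108 + P$)
$\frac{R}{x{\left(977,800 \right)}} = \frac{49}{108 + 800} = \frac{49}{908}$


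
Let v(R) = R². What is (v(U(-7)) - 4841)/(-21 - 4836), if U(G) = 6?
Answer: 4805/4857 ≈ 0.98929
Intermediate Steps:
(v(U(-7)) - 4841)/(-21 - 4836) = (6² - 4841)/(-21 - 4836) = (36 - 4841)/(-4857) = -4805*(-1/4857) = 4805/4857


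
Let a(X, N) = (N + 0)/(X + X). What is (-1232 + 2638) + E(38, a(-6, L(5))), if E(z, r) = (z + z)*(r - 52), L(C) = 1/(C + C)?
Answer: -76399/30 ≈ -2546.6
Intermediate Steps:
L(C) = 1/(2*C)
a(X, N) = N/(2*X) (a(X, N) = N/((2*X)) = N*(1/(2*X)) = N/(2*X))
E(z, r) = 2*z*(-52 + r) (E(z, r) = (2*z)*(-52 + r) = 2*z*(-52 + r))
(-1232 + 2638) + E(38, a(-6, L(5))) = (-1232 + 2638) + 2*38*(-52 + (½)*((½)/5)/(-6)) = 1406 + 2*38*(-52 + (½)*((½)*(⅕))*(-⅙)) = 1406 + 2*38*(-52 + (½)*(⅒)*(-⅙)) = 1406 + 2*38*(-52 - 1/120) = 1406 + 2*38*(-6241/120) = 1406 - 118579/30 = -76399/30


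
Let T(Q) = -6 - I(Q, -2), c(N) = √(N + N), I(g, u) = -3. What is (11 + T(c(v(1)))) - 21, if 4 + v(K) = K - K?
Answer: -13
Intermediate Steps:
v(K) = -4 (v(K) = -4 + (K - K) = -4 + 0 = -4)
c(N) = √2*√N (c(N) = √(2*N) = √2*√N)
T(Q) = -3 (T(Q) = -6 - 1*(-3) = -6 + 3 = -3)
(11 + T(c(v(1)))) - 21 = (11 - 3) - 21 = 8 - 21 = -13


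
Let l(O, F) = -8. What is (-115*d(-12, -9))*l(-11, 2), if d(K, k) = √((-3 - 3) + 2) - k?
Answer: 8280 + 1840*I ≈ 8280.0 + 1840.0*I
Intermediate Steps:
d(K, k) = -k + 2*I (d(K, k) = √(-6 + 2) - k = √(-4) - k = 2*I - k = -k + 2*I)
(-115*d(-12, -9))*l(-11, 2) = -115*(-1*(-9) + 2*I)*(-8) = -115*(9 + 2*I)*(-8) = (-1035 - 230*I)*(-8) = 8280 + 1840*I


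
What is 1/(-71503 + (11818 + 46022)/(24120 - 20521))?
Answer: -3599/257281457 ≈ -1.3989e-5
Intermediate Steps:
1/(-71503 + (11818 + 46022)/(24120 - 20521)) = 1/(-71503 + 57840/3599) = 1/(-257281457/3599) = -3599/257281457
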